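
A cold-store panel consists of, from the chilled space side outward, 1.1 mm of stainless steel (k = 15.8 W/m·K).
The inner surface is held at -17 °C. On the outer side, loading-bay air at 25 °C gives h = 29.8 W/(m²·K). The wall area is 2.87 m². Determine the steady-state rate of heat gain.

Q ≈ 3580 W

Thermal resistances in series:
R_stainless steel = L/(kA) = 0.0011/(15.8×2.87) = 2.426×10^-5 K/W
R_outer film = 1/(h_o·A) = 1/(29.8×2.87) = 0.01169 K/W
R_total = 0.01172 K/W
Q = ΔT / R_total = 42 / 0.01172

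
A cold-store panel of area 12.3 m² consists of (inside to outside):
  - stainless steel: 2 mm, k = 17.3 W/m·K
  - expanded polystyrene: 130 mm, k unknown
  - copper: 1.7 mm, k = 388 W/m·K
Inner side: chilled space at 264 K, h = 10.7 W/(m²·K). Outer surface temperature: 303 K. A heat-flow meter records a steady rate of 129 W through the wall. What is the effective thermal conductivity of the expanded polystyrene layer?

Using the resistance-network approach (series):
R_inner film = 1/(h_i·A) = 1/(10.7×12.3) = 0.007598 K/W
R_stainless steel = L/(kA) = 0.002/(17.3×12.3) = 9.399×10^-6 K/W
R_copper = L/(kA) = 0.0017/(388×12.3) = 3.562×10^-7 K/W
Sum of known resistances R_other = 0.007608 K/W
Total R = ΔT/Q = 39/129 = 0.3023 K/W
R_expanded polystyrene = R_total − R_other = 0.2947 K/W
k = L/(R·A) = 0.13/(0.2947×12.3)

k ≈ 0.0359 W/(m·K)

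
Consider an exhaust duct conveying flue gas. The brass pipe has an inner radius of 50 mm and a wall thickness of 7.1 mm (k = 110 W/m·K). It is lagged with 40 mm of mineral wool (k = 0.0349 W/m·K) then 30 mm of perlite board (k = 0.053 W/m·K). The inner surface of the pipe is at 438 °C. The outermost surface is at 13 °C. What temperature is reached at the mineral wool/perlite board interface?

For a radial system each layer contributes R = ln(r_out/r_in)/(2πkL); films add R = 1/(hA).
R_brass pipe wall = ln(57.1/50)/(2π×110×1) = 1.921×10^-4 K/W
R_mineral wool = ln(97.1/57.1)/(2π×0.0349×1) = 2.421 K/W
R_perlite board = ln(127.1/97.1)/(2π×0.053×1) = 0.8085 K/W
R_total = 3.23 K/W
Q = ΔT/R_total = 425/3.23
Q = 132 W/m
T_interface = T_inner − Q·ΣR(inner→interface) = 438 − 132×2.421

T ≈ 119 °C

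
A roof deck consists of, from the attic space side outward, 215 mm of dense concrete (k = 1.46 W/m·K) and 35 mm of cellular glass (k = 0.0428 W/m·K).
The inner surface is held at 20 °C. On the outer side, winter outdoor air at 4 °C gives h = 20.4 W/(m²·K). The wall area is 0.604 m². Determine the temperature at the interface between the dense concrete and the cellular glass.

T ≈ 17.7 °C

Model the wall as resistances in series:
R_dense concrete = L/(kA) = 0.215/(1.46×0.604) = 0.2438 K/W
R_cellular glass = L/(kA) = 0.035/(0.0428×0.604) = 1.354 K/W
R_outer film = 1/(h_o·A) = 1/(20.4×0.604) = 0.08116 K/W
R_total = 1.679 K/W;  Q = ΔT/R_total = 16/1.679 = 9.53 W
T_interface = T_inner − Q·ΣR(inner→interface) = 20 − 9.53×0.2438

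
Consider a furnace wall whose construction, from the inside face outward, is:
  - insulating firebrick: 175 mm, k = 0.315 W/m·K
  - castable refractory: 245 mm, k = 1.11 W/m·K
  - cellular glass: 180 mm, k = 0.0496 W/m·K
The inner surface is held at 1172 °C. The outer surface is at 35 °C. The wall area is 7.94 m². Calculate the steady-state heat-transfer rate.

Q ≈ 2050 W

Treating each layer as a thermal resistance in series:
R_insulating firebrick = L/(kA) = 0.175/(0.315×7.94) = 0.06997 K/W
R_castable refractory = L/(kA) = 0.245/(1.11×7.94) = 0.0278 K/W
R_cellular glass = L/(kA) = 0.18/(0.0496×7.94) = 0.4571 K/W
R_total = 0.5548 K/W
Q = ΔT / R_total = 1137 / 0.5548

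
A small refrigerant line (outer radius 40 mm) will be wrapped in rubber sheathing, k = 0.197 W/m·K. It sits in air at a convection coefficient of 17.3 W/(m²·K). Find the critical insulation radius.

r_cr ≈ 11.4 mm

For a cylinder r_cr = k/h = 0.197/17.3
r_cr = 11.4 mm; since the bare radius (40 mm) is above r_cr, any added insulation will reduce heat loss.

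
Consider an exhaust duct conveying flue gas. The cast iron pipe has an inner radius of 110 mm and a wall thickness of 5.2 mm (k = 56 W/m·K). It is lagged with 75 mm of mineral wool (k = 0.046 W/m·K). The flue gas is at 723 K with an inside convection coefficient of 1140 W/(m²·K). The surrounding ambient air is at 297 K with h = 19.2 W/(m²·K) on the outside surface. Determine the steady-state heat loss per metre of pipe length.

q′ ≈ 239 W/m

Per-layer cylindrical resistances, series-summed:
R_inner film = 1/(h_i·2πr₁L) = 1/(1140×2π×0.11×1) = 0.001269 K/W
R_cast iron pipe wall = ln(115.2/110)/(2π×56×1) = 1.313×10^-4 K/W
R_mineral wool = ln(190.2/115.2)/(2π×0.046×1) = 1.735 K/W
R_outer film = 1/(h_o·2πr_oL) = 1/(19.2×2π×0.1902×1) = 0.04358 K/W
R_total = 1.78 K/W
Q = ΔT/R_total = 426/1.78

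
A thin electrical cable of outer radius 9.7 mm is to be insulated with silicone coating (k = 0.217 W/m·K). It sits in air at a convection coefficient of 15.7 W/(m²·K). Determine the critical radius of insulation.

For a cylinder r_cr = k/h = 0.217/15.7
r_cr = 13.8 mm; since the bare radius (9.7 mm) is below r_cr, adding a thin layer of insulation will *increase* heat loss.

r_cr ≈ 13.8 mm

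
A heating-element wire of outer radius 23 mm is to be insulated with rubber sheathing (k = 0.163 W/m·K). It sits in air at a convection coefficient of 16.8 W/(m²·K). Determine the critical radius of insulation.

For a cylinder r_cr = k/h = 0.163/16.8
r_cr = 9.7 mm; since the bare radius (23 mm) is above r_cr, any added insulation will reduce heat loss.

r_cr ≈ 9.7 mm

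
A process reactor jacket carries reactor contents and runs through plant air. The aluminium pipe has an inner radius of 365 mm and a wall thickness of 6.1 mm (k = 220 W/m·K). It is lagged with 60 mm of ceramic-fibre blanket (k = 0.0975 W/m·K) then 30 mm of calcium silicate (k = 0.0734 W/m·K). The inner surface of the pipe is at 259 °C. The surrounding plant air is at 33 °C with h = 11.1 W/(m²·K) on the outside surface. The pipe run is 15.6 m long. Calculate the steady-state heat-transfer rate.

Radial resistances (cylindrical: R_cond = ln(r_o/r_i)/(2πkL), R_conv = 1/(h·2πrL)):
R_aluminium pipe wall = ln(371.1/365)/(2π×220×15.6) = 7.686×10^-7 K/W
R_ceramic-fibre blanket = ln(431.1/371.1)/(2π×0.0975×15.6) = 0.01568 K/W
R_calcium silicate = ln(461.1/431.1)/(2π×0.0734×15.6) = 0.009351 K/W
R_outer film = 1/(h_o·2πr_oL) = 1/(11.1×2π×0.4611×15.6) = 0.001993 K/W
R_total = 0.02703 K/W
Q = ΔT/R_total = 226/0.02703

Q ≈ 8360 W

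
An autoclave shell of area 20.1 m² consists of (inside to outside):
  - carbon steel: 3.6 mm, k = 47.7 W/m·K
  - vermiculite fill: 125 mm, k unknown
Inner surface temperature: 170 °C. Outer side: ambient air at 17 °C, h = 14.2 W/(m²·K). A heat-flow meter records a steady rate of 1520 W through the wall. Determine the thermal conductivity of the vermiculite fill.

Treating each layer as a thermal resistance in series:
R_carbon steel = L/(kA) = 0.0036/(47.7×20.1) = 3.755×10^-6 K/W
R_outer film = 1/(h_o·A) = 1/(14.2×20.1) = 0.003504 K/W
Sum of known resistances R_other = 0.003507 K/W
Total R = ΔT/Q = 153/1520 = 0.1007 K/W
R_vermiculite fill = R_total − R_other = 0.09715 K/W
k = L/(R·A) = 0.125/(0.09715×20.1)

k ≈ 0.064 W/(m·K)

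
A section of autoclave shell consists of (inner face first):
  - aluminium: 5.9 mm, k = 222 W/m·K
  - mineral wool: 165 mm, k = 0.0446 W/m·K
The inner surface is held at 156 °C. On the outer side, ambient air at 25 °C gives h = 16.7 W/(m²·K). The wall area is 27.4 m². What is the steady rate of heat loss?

Model the wall as resistances in series:
R_aluminium = L/(kA) = 0.0059/(222×27.4) = 9.699×10^-7 K/W
R_mineral wool = L/(kA) = 0.165/(0.0446×27.4) = 0.135 K/W
R_outer film = 1/(h_o·A) = 1/(16.7×27.4) = 0.002185 K/W
R_total = 0.1372 K/W
Q = ΔT / R_total = 131 / 0.1372

Q ≈ 955 W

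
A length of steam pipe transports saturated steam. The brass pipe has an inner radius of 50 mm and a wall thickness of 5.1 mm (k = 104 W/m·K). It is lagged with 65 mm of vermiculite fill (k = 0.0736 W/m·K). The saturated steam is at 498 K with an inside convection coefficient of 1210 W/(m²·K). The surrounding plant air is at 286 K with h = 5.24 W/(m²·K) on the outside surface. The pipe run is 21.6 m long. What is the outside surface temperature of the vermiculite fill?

Cylindrical conduction, so R = ln(r₂/r₁)/(2πkL) per layer, in series:
R_inner film = 1/(h_i·2πr₁L) = 1/(1210×2π×0.05×21.6) = 1.218×10^-4 K/W
R_brass pipe wall = ln(55.1/50)/(2π×104×21.6) = 6.881×10^-6 K/W
R_vermiculite fill = ln(120.1/55.1)/(2π×0.0736×21.6) = 0.07801 K/W
R_outer film = 1/(h_o·2πr_oL) = 1/(5.24×2π×0.1201×21.6) = 0.01171 K/W
R_total = 0.08984 K/W
Q = ΔT/R_total = 212/0.08984
Q = 2360 W
T_interface = T_inner − Q·ΣR(inner→interface) = 498 − 2360×0.07813

T ≈ 314 K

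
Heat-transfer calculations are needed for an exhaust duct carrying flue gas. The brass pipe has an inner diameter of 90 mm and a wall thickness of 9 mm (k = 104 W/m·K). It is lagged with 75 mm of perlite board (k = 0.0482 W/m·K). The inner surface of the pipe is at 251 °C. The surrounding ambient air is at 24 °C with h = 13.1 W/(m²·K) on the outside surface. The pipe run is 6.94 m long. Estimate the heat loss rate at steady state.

Q ≈ 530 W

Cylindrical conduction, so R = ln(r₂/r₁)/(2πkL) per layer, in series:
R_brass pipe wall = ln(54/45)/(2π×104×6.94) = 4.02×10^-5 K/W
R_perlite board = ln(129/54)/(2π×0.0482×6.94) = 0.4143 K/W
R_outer film = 1/(h_o·2πr_oL) = 1/(13.1×2π×0.129×6.94) = 0.01357 K/W
R_total = 0.4279 K/W
Q = ΔT/R_total = 227/0.4279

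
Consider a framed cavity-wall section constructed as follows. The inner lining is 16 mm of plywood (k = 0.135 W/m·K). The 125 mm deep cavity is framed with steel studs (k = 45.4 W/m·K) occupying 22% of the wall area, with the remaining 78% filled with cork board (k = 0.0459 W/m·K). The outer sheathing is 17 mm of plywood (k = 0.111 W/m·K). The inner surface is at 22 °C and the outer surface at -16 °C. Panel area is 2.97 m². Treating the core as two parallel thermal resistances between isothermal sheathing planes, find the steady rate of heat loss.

Sheathing layers in series; stud and cavity paths in parallel between them.
R_inner = 0.016/(0.135×2.97) = 0.03991 K/W
R_stud  = 0.125/(45.4×0.22×2.97) = 0.004214 K/W
R_cav   = 0.125/(0.0459×0.78×2.97) = 1.176 K/W
1/R_core = 1/R_stud + 1/R_cav → R_core = 0.004199 K/W
R_outer = 0.017/(0.111×2.97) = 0.05157 K/W
R_total = 0.09567 K/W
Q = ΔT/R_total = 38/0.09567

Q ≈ 397 W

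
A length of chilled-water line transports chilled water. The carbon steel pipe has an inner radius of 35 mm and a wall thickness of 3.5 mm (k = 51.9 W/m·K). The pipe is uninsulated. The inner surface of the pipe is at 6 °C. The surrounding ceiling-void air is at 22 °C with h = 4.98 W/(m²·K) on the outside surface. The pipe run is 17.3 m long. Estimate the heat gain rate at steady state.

Q ≈ 333 W

Treating each annulus and film as a series resistance:
R_carbon steel pipe wall = ln(38.5/35)/(2π×51.9×17.3) = 1.689×10^-5 K/W
R_outer film = 1/(h_o·2πr_oL) = 1/(4.98×2π×0.0385×17.3) = 0.04798 K/W
R_total = 0.048 K/W
Q = ΔT/R_total = 16/0.048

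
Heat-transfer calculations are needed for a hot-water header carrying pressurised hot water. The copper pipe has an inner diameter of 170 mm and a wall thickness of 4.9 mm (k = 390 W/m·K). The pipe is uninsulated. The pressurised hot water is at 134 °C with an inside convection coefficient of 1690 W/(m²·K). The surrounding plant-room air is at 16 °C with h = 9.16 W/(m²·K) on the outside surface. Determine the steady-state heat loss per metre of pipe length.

Cylindrical conduction, so R = ln(r₂/r₁)/(2πkL) per layer, in series:
R_inner film = 1/(h_i·2πr₁L) = 1/(1690×2π×0.085×1) = 0.001108 K/W
R_copper pipe wall = ln(89.9/85)/(2π×390×1) = 2.287×10^-5 K/W
R_outer film = 1/(h_o·2πr_oL) = 1/(9.16×2π×0.0899×1) = 0.1933 K/W
R_total = 0.1944 K/W
Q = ΔT/R_total = 118/0.1944

q′ ≈ 607 W/m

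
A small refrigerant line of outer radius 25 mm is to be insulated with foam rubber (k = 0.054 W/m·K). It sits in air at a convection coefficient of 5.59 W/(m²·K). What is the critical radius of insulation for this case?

For a cylinder r_cr = k/h = 0.054/5.59
r_cr = 9.66 mm; since the bare radius (25 mm) is above r_cr, any added insulation will reduce heat loss.

r_cr ≈ 9.66 mm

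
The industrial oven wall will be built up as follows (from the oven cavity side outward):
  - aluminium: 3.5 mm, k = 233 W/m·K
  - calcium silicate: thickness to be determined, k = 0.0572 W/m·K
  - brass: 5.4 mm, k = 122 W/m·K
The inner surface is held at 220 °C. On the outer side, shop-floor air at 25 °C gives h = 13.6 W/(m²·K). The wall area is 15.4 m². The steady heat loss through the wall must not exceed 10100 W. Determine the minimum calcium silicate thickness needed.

L ≈ 12.8 mm

Using the resistance-network approach (series):
R_aluminium = L/(kA) = 0.0035/(233×15.4) = 9.754×10^-7 K/W
R_brass = L/(kA) = 0.0054/(122×15.4) = 2.874×10^-6 K/W
R_outer film = 1/(h_o·A) = 1/(13.6×15.4) = 0.004775 K/W
Sum of the known resistances R_other = 0.004778 K/W
Required total resistance R_tot = ΔT/Q_allow = 195/10100 = 0.01931 K/W
R_calcium silicate = R_tot − R_other = 0.01453 K/W
L = R·k·A = 0.01453×0.0572×15.4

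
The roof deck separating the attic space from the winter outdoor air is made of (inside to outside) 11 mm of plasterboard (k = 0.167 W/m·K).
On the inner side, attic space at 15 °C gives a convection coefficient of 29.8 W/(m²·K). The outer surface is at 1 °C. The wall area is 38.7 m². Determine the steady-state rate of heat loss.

Series thermal resistances:
R_inner film = 1/(h_i·A) = 1/(29.8×38.7) = 8.671×10^-4 K/W
R_plasterboard = L/(kA) = 0.011/(0.167×38.7) = 0.001702 K/W
R_total = 0.002569 K/W
Q = ΔT / R_total = 14 / 0.002569

Q ≈ 5450 W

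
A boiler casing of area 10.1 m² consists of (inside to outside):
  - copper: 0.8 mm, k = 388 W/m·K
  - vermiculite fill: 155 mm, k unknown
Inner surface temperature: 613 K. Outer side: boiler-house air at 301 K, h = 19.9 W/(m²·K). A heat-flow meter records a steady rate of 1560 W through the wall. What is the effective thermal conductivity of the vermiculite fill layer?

Thermal resistances in series:
R_copper = L/(kA) = 0.0008/(388×10.1) = 2.041×10^-7 K/W
R_outer film = 1/(h_o·A) = 1/(19.9×10.1) = 0.004975 K/W
Sum of known resistances R_other = 0.004976 K/W
Total R = ΔT/Q = 312/1560 = 0.2 K/W
R_vermiculite fill = R_total − R_other = 0.195 K/W
k = L/(R·A) = 0.155/(0.195×10.1)

k ≈ 0.0787 W/(m·K)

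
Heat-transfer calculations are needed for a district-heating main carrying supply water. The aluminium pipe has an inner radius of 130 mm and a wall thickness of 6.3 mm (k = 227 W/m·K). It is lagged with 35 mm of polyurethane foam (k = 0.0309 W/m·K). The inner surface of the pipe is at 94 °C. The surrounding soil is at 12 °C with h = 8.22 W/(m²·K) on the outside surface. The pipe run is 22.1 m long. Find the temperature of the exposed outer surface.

T ≈ 19.2 °C

Radial resistances (cylindrical: R_cond = ln(r_o/r_i)/(2πkL), R_conv = 1/(h·2πrL)):
R_aluminium pipe wall = ln(136.3/130)/(2π×227×22.1) = 1.501×10^-6 K/W
R_polyurethane foam = ln(171.3/136.3)/(2π×0.0309×22.1) = 0.05327 K/W
R_outer film = 1/(h_o·2πr_oL) = 1/(8.22×2π×0.1713×22.1) = 0.005114 K/W
R_total = 0.05838 K/W
Q = ΔT/R_total = 82/0.05838
Q = 1400 W
T_interface = T_inner − Q·ΣR(inner→interface) = 94 − 1400×0.05327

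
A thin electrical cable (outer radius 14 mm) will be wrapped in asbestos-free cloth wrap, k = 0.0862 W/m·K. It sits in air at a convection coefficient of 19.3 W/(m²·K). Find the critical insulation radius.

r_cr ≈ 4.47 mm

For a cylinder r_cr = k/h = 0.0862/19.3
r_cr = 4.47 mm; since the bare radius (14 mm) is above r_cr, any added insulation will reduce heat loss.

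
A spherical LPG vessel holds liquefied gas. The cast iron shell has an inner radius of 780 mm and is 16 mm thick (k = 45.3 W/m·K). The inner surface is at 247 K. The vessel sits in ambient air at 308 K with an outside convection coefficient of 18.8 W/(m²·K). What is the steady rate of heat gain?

Radial (spherical) resistances in series:
R_cast iron shell = (1/0.78 − 1/0.796)/(4π×45.3) = 4.527×10^-5 K/W
R_outer film = 1/(h·4πr_o²) = 1/(18.8×4π×0.796²) = 0.00668 K/W
R_total = 0.006726 K/W
Q = ΔT/R_total = 61/0.006726

Q ≈ 9070 W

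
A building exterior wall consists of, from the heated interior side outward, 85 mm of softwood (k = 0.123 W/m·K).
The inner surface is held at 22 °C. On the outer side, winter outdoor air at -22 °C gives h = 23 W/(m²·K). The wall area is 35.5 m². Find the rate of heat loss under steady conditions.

Q ≈ 2130 W

Thermal resistances in series:
R_softwood = L/(kA) = 0.085/(0.123×35.5) = 0.01947 K/W
R_outer film = 1/(h_o·A) = 1/(23×35.5) = 0.001225 K/W
R_total = 0.02069 K/W
Q = ΔT / R_total = 44 / 0.02069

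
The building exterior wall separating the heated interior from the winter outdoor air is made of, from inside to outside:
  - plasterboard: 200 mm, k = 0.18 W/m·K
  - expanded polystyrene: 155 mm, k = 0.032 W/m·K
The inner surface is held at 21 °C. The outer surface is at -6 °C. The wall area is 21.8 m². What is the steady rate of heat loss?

Using the resistance-network approach (series):
R_plasterboard = L/(kA) = 0.2/(0.18×21.8) = 0.05097 K/W
R_expanded polystyrene = L/(kA) = 0.155/(0.032×21.8) = 0.2222 K/W
R_total = 0.2732 K/W
Q = ΔT / R_total = 27 / 0.2732

Q ≈ 98.8 W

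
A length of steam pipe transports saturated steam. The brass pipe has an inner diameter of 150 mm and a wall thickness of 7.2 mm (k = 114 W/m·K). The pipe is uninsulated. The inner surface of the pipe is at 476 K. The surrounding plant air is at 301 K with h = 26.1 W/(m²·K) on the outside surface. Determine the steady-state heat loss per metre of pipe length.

q′ ≈ 2350 W/m

Cylindrical conduction, so R = ln(r₂/r₁)/(2πkL) per layer, in series:
R_brass pipe wall = ln(82.2/75)/(2π×114×1) = 1.28×10^-4 K/W
R_outer film = 1/(h_o·2πr_oL) = 1/(26.1×2π×0.0822×1) = 0.07418 K/W
R_total = 0.07431 K/W
Q = ΔT/R_total = 175/0.07431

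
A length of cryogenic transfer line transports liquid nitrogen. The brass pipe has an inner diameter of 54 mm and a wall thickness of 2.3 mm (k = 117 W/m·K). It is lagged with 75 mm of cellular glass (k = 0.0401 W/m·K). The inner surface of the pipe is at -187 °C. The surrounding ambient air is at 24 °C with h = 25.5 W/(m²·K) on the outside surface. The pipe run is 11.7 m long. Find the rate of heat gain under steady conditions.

Q ≈ 484 W

Cylindrical conduction, so R = ln(r₂/r₁)/(2πkL) per layer, in series:
R_brass pipe wall = ln(29.3/27)/(2π×117×11.7) = 9.505×10^-6 K/W
R_cellular glass = ln(104.3/29.3)/(2π×0.0401×11.7) = 0.4307 K/W
R_outer film = 1/(h_o·2πr_oL) = 1/(25.5×2π×0.1043×11.7) = 0.005115 K/W
R_total = 0.4358 K/W
Q = ΔT/R_total = 211/0.4358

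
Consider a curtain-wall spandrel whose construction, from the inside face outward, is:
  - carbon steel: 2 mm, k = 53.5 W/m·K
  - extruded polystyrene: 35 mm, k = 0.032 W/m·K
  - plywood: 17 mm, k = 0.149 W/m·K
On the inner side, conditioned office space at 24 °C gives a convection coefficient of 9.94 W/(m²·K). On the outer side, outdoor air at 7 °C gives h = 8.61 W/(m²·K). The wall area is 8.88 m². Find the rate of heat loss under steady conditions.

Q ≈ 106 W

Thermal resistances in series:
R_inner film = 1/(h_i·A) = 1/(9.94×8.88) = 0.01133 K/W
R_carbon steel = L/(kA) = 0.002/(53.5×8.88) = 4.21×10^-6 K/W
R_extruded polystyrene = L/(kA) = 0.035/(0.032×8.88) = 0.1232 K/W
R_plywood = L/(kA) = 0.017/(0.149×8.88) = 0.01285 K/W
R_outer film = 1/(h_o·A) = 1/(8.61×8.88) = 0.01308 K/W
R_total = 0.1604 K/W
Q = ΔT / R_total = 17 / 0.1604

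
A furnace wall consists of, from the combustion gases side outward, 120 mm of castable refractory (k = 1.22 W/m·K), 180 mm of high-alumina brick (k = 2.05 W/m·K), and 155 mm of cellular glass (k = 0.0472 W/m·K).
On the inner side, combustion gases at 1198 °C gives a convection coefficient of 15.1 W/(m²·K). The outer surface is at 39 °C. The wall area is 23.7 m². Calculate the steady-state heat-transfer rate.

Treating each layer as a thermal resistance in series:
R_inner film = 1/(h_i·A) = 1/(15.1×23.7) = 0.002794 K/W
R_castable refractory = L/(kA) = 0.12/(1.22×23.7) = 0.00415 K/W
R_high-alumina brick = L/(kA) = 0.18/(2.05×23.7) = 0.003705 K/W
R_cellular glass = L/(kA) = 0.155/(0.0472×23.7) = 0.1386 K/W
R_total = 0.1492 K/W
Q = ΔT / R_total = 1159 / 0.1492

Q ≈ 7770 W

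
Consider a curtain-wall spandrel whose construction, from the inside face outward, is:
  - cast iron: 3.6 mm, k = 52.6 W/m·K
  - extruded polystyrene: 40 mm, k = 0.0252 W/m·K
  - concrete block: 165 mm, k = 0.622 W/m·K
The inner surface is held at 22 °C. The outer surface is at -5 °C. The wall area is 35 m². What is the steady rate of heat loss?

Q ≈ 510 W

Series thermal resistances:
R_cast iron = L/(kA) = 0.0036/(52.6×35) = 1.955×10^-6 K/W
R_extruded polystyrene = L/(kA) = 0.04/(0.0252×35) = 0.04535 K/W
R_concrete block = L/(kA) = 0.165/(0.622×35) = 0.007579 K/W
R_total = 0.05293 K/W
Q = ΔT / R_total = 27 / 0.05293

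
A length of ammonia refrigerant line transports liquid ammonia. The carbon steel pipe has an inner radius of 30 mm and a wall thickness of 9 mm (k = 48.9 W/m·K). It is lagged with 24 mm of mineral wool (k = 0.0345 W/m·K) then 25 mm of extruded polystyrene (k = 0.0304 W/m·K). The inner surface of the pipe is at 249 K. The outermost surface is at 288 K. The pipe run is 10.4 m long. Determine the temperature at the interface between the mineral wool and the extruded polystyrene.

T ≈ 271 K

Cylindrical conduction, so R = ln(r₂/r₁)/(2πkL) per layer, in series:
R_carbon steel pipe wall = ln(39/30)/(2π×48.9×10.4) = 8.211×10^-5 K/W
R_mineral wool = ln(63/39)/(2π×0.0345×10.4) = 0.2127 K/W
R_extruded polystyrene = ln(88/63)/(2π×0.0304×10.4) = 0.1682 K/W
R_total = 0.381 K/W
Q = ΔT/R_total = 39/0.381
Q = 102 W
T_interface = T_inner + Q·ΣR(inner→interface) = 249 + 102×0.2128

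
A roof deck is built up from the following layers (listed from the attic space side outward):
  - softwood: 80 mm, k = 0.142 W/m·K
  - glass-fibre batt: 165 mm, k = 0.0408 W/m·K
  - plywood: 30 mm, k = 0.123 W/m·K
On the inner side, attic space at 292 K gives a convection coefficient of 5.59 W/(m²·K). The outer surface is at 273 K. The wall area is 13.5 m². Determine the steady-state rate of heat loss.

Treating each layer as a thermal resistance in series:
R_inner film = 1/(h_i·A) = 1/(5.59×13.5) = 0.01325 K/W
R_softwood = L/(kA) = 0.08/(0.142×13.5) = 0.04173 K/W
R_glass-fibre batt = L/(kA) = 0.165/(0.0408×13.5) = 0.2996 K/W
R_plywood = L/(kA) = 0.03/(0.123×13.5) = 0.01807 K/W
R_total = 0.3726 K/W
Q = ΔT / R_total = 19 / 0.3726

Q ≈ 51 W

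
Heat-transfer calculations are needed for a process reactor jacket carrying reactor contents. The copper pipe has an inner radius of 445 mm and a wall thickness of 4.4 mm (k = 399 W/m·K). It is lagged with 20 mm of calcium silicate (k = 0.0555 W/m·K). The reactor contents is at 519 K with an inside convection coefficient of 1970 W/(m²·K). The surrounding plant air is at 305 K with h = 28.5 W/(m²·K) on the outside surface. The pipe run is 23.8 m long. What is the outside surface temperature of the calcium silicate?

For a radial system each layer contributes R = ln(r_out/r_in)/(2πkL); films add R = 1/(hA).
R_inner film = 1/(h_i·2πr₁L) = 1/(1970×2π×0.445×23.8) = 7.628×10^-6 K/W
R_copper pipe wall = ln(449.4/445)/(2π×399×23.8) = 1.649×10^-7 K/W
R_calcium silicate = ln(469.4/449.4)/(2π×0.0555×23.8) = 0.005246 K/W
R_outer film = 1/(h_o·2πr_oL) = 1/(28.5×2π×0.4694×23.8) = 4.999×10^-4 K/W
R_total = 0.005754 K/W
Q = ΔT/R_total = 214/0.005754
Q = 37200 W
T_interface = T_inner − Q·ΣR(inner→interface) = 519 − 37200×0.005254

T ≈ 324 K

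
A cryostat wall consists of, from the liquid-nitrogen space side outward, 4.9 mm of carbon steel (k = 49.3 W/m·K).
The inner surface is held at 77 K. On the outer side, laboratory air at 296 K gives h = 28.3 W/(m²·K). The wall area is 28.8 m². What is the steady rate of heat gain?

Q ≈ 178000 W

Series thermal resistances:
R_carbon steel = L/(kA) = 0.0049/(49.3×28.8) = 3.451×10^-6 K/W
R_outer film = 1/(h_o·A) = 1/(28.3×28.8) = 0.001227 K/W
R_total = 0.00123 K/W
Q = ΔT / R_total = 219 / 0.00123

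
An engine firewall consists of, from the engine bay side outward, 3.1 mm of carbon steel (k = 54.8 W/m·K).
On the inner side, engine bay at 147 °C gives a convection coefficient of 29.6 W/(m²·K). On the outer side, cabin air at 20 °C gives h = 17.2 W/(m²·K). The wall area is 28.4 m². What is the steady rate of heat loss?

Q ≈ 39200 W

Using the resistance-network approach (series):
R_inner film = 1/(h_i·A) = 1/(29.6×28.4) = 0.00119 K/W
R_carbon steel = L/(kA) = 0.0031/(54.8×28.4) = 1.992×10^-6 K/W
R_outer film = 1/(h_o·A) = 1/(17.2×28.4) = 0.002047 K/W
R_total = 0.003239 K/W
Q = ΔT / R_total = 127 / 0.003239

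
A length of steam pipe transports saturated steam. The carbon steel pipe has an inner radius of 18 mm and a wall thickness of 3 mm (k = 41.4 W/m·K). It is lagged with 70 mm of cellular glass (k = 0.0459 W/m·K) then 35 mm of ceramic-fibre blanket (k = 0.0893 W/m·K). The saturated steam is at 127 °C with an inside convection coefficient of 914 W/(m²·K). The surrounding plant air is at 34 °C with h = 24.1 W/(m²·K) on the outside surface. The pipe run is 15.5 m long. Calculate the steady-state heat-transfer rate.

Q ≈ 252 W

Cylindrical conduction, so R = ln(r₂/r₁)/(2πkL) per layer, in series:
R_inner film = 1/(h_i·2πr₁L) = 1/(914×2π×0.018×15.5) = 6.241×10^-4 K/W
R_carbon steel pipe wall = ln(21/18)/(2π×41.4×15.5) = 3.823×10^-5 K/W
R_cellular glass = ln(91/21)/(2π×0.0459×15.5) = 0.328 K/W
R_ceramic-fibre blanket = ln(126/91)/(2π×0.0893×15.5) = 0.03742 K/W
R_outer film = 1/(h_o·2πr_oL) = 1/(24.1×2π×0.126×15.5) = 0.003381 K/W
R_total = 0.3695 K/W
Q = ΔT/R_total = 93/0.3695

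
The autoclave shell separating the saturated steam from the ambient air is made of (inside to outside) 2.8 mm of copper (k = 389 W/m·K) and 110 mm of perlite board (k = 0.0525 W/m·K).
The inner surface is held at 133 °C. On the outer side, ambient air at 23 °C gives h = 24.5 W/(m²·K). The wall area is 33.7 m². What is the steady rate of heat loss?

Q ≈ 1740 W

Using the resistance-network approach (series):
R_copper = L/(kA) = 0.0028/(389×33.7) = 2.136×10^-7 K/W
R_perlite board = L/(kA) = 0.11/(0.0525×33.7) = 0.06217 K/W
R_outer film = 1/(h_o·A) = 1/(24.5×33.7) = 0.001211 K/W
R_total = 0.06338 K/W
Q = ΔT / R_total = 110 / 0.06338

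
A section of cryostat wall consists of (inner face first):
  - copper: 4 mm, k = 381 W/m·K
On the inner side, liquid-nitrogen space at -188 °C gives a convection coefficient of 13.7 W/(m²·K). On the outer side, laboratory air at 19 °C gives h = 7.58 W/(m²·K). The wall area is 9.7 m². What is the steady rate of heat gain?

Model the wall as resistances in series:
R_inner film = 1/(h_i·A) = 1/(13.7×9.7) = 0.007525 K/W
R_copper = L/(kA) = 0.004/(381×9.7) = 1.082×10^-6 K/W
R_outer film = 1/(h_o·A) = 1/(7.58×9.7) = 0.0136 K/W
R_total = 0.02113 K/W
Q = ΔT / R_total = 207 / 0.02113

Q ≈ 9800 W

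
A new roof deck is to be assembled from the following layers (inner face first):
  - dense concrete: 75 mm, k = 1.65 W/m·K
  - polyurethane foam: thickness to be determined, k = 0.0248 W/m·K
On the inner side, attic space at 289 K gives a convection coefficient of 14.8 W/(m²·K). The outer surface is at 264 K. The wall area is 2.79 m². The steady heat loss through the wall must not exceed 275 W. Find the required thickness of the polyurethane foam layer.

Series thermal resistances:
R_inner film = 1/(h_i·A) = 1/(14.8×2.79) = 0.02422 K/W
R_dense concrete = L/(kA) = 0.075/(1.65×2.79) = 0.01629 K/W
Sum of the known resistances R_other = 0.04051 K/W
Required total resistance R_tot = ΔT/Q_allow = 25/275 = 0.09091 K/W
R_polyurethane foam = R_tot − R_other = 0.0504 K/W
L = R·k·A = 0.0504×0.0248×2.79

L ≈ 3.49 mm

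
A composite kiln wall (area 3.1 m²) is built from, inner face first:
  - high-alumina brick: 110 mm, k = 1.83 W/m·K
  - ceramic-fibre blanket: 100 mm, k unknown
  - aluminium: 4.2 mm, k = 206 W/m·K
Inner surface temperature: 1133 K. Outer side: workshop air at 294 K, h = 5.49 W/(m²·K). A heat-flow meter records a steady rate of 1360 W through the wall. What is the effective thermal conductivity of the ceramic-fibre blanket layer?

Model the wall as resistances in series:
R_high-alumina brick = L/(kA) = 0.11/(1.83×3.1) = 0.01939 K/W
R_aluminium = L/(kA) = 0.0042/(206×3.1) = 6.577×10^-6 K/W
R_outer film = 1/(h_o·A) = 1/(5.49×3.1) = 0.05876 K/W
Sum of known resistances R_other = 0.07815 K/W
Total R = ΔT/Q = 839/1360 = 0.6169 K/W
R_ceramic-fibre blanket = R_total − R_other = 0.5388 K/W
k = L/(R·A) = 0.1/(0.5388×3.1)

k ≈ 0.0599 W/(m·K)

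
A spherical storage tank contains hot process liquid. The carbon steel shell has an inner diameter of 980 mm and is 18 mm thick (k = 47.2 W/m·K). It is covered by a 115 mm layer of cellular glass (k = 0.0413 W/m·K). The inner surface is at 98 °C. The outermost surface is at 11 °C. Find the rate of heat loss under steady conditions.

Radial (spherical) resistances in series:
R_carbon steel shell = (1/0.49 − 1/0.508)/(4π×47.2) = 1.219×10^-4 K/W
R_cellular glass = (1/0.508 − 1/0.623)/(4π×0.0413) = 0.7001 K/W
R_total = 0.7003 K/W
Q = ΔT/R_total = 87/0.7003

Q ≈ 124 W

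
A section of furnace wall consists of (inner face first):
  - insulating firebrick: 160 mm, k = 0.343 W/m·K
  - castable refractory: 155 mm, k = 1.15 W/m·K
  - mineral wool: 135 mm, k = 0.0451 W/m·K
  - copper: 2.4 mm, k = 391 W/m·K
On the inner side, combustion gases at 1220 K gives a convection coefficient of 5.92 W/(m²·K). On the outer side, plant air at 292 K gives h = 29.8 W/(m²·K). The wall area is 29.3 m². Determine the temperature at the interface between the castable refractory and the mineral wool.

Treating each layer as a thermal resistance in series:
R_inner film = 1/(h_i·A) = 1/(5.92×29.3) = 0.005765 K/W
R_insulating firebrick = L/(kA) = 0.16/(0.343×29.3) = 0.01592 K/W
R_castable refractory = L/(kA) = 0.155/(1.15×29.3) = 0.0046 K/W
R_mineral wool = L/(kA) = 0.135/(0.0451×29.3) = 0.1022 K/W
R_copper = L/(kA) = 0.0024/(391×29.3) = 2.095×10^-7 K/W
R_outer film = 1/(h_o·A) = 1/(29.8×29.3) = 0.001145 K/W
R_total = 0.1296 K/W;  Q = ΔT/R_total = 928/0.1296 = 7161 W
T_interface = T_inner − Q·ΣR(inner→interface) = 1220 − 7160×0.02629

T ≈ 1030 K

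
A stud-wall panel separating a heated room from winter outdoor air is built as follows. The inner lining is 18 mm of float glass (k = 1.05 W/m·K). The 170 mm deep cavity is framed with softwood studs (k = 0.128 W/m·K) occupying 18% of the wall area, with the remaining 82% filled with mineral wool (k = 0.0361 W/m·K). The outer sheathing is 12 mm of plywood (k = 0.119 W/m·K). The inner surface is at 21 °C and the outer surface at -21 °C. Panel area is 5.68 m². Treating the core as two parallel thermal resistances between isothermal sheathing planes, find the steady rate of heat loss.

Q ≈ 71.3 W

Sheathing layers in series; stud and cavity paths in parallel between them.
R_inner = 0.018/(1.05×5.68) = 0.003018 K/W
R_stud  = 0.17/(0.128×0.18×5.68) = 1.299 K/W
R_cav   = 0.17/(0.0361×0.82×5.68) = 1.011 K/W
1/R_core = 1/R_stud + 1/R_cav → R_core = 0.5685 K/W
R_outer = 0.012/(0.119×5.68) = 0.01775 K/W
R_total = 0.5893 K/W
Q = ΔT/R_total = 42/0.5893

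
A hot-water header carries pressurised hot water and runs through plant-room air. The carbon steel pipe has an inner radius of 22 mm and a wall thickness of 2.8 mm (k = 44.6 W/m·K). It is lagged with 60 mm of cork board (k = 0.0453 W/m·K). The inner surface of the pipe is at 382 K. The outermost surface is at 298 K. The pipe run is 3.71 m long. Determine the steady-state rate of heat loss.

Q ≈ 72.1 W

Per-layer cylindrical resistances, series-summed:
R_carbon steel pipe wall = ln(24.8/22)/(2π×44.6×3.71) = 1.152×10^-4 K/W
R_cork board = ln(84.8/24.8)/(2π×0.0453×3.71) = 1.164 K/W
R_total = 1.164 K/W
Q = ΔT/R_total = 84/1.164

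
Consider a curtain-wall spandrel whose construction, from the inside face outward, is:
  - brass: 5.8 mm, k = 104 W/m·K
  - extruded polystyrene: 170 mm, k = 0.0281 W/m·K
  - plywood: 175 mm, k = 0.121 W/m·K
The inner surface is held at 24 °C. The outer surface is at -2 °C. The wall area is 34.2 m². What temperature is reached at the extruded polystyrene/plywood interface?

Series thermal resistances:
R_brass = L/(kA) = 0.0058/(104×34.2) = 1.631×10^-6 K/W
R_extruded polystyrene = L/(kA) = 0.17/(0.0281×34.2) = 0.1769 K/W
R_plywood = L/(kA) = 0.175/(0.121×34.2) = 0.04229 K/W
R_total = 0.2192 K/W;  Q = ΔT/R_total = 26/0.2192 = 118.6 W
T_interface = T_inner − Q·ΣR(inner→interface) = 24 − 119×0.1769

T ≈ 3.02 °C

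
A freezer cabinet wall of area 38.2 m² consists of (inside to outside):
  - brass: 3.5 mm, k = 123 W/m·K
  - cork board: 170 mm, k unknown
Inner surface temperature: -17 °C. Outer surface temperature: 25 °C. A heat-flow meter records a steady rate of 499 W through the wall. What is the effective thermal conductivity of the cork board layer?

Model the wall as resistances in series:
R_brass = L/(kA) = 0.0035/(123×38.2) = 7.449×10^-7 K/W
Sum of known resistances R_other = 7.449×10^-7 K/W
Total R = ΔT/Q = 42/499 = 0.08417 K/W
R_cork board = R_total − R_other = 0.08417 K/W
k = L/(R·A) = 0.17/(0.08417×38.2)

k ≈ 0.0529 W/(m·K)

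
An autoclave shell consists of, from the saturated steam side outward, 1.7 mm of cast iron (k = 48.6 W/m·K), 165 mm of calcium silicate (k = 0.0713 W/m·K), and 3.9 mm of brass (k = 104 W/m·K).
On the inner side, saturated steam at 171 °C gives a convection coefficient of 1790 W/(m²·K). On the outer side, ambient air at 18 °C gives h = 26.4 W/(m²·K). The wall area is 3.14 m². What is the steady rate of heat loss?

Thermal resistances in series:
R_inner film = 1/(h_i·A) = 1/(1790×3.14) = 1.779×10^-4 K/W
R_cast iron = L/(kA) = 0.0017/(48.6×3.14) = 1.114×10^-5 K/W
R_calcium silicate = L/(kA) = 0.165/(0.0713×3.14) = 0.737 K/W
R_brass = L/(kA) = 0.0039/(104×3.14) = 1.194×10^-5 K/W
R_outer film = 1/(h_o·A) = 1/(26.4×3.14) = 0.01206 K/W
R_total = 0.7493 K/W
Q = ΔT / R_total = 153 / 0.7493

Q ≈ 204 W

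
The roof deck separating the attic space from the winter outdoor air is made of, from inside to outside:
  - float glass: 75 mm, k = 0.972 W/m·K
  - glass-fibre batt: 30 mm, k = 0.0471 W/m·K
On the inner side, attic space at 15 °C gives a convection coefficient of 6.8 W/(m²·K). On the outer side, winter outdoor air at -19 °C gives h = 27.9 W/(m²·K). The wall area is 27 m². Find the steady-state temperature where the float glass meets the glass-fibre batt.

T ≈ 6.5 °C

Series thermal resistances:
R_inner film = 1/(h_i·A) = 1/(6.8×27) = 0.005447 K/W
R_float glass = L/(kA) = 0.075/(0.972×27) = 0.002858 K/W
R_glass-fibre batt = L/(kA) = 0.03/(0.0471×27) = 0.02359 K/W
R_outer film = 1/(h_o·A) = 1/(27.9×27) = 0.001327 K/W
R_total = 0.03322 K/W;  Q = ΔT/R_total = 34/0.03322 = 1023 W
T_interface = T_inner − Q·ΣR(inner→interface) = 15 − 1020×0.008304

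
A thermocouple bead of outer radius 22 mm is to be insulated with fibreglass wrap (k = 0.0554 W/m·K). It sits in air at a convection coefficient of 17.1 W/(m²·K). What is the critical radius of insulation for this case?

r_cr ≈ 6.48 mm

For a sphere r_cr = 2k/h = 2×0.0554/17.1
r_cr = 6.48 mm; since the bare radius (22 mm) is above r_cr, any added insulation will reduce heat loss.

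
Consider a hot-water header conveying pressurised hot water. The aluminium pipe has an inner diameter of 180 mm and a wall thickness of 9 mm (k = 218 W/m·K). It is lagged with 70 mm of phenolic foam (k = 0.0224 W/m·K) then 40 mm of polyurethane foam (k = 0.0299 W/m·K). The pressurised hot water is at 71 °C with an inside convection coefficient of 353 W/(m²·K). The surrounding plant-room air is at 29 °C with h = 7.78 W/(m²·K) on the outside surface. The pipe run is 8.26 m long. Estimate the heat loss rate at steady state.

Q ≈ 68.9 W

Treating each annulus and film as a series resistance:
R_inner film = 1/(h_i·2πr₁L) = 1/(353×2π×0.09×8.26) = 6.065×10^-4 K/W
R_aluminium pipe wall = ln(99/90)/(2π×218×8.26) = 8.424×10^-6 K/W
R_phenolic foam = ln(169/99)/(2π×0.0224×8.26) = 0.46 K/W
R_polyurethane foam = ln(209/169)/(2π×0.0299×8.26) = 0.1369 K/W
R_outer film = 1/(h_o·2πr_oL) = 1/(7.78×2π×0.209×8.26) = 0.01185 K/W
R_total = 0.6094 K/W
Q = ΔT/R_total = 42/0.6094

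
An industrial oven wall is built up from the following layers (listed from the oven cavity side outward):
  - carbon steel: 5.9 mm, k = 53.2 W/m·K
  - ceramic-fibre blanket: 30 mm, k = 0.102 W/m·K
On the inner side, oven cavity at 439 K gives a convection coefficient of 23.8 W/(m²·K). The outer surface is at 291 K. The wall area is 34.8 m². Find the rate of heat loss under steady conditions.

Q ≈ 15300 W

Treating each layer as a thermal resistance in series:
R_inner film = 1/(h_i·A) = 1/(23.8×34.8) = 0.001207 K/W
R_carbon steel = L/(kA) = 0.0059/(53.2×34.8) = 3.187×10^-6 K/W
R_ceramic-fibre blanket = L/(kA) = 0.03/(0.102×34.8) = 0.008452 K/W
R_total = 0.009662 K/W
Q = ΔT / R_total = 148 / 0.009662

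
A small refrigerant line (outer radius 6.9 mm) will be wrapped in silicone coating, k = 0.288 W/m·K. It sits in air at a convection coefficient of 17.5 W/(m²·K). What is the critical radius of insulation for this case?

For a cylinder r_cr = k/h = 0.288/17.5
r_cr = 16.5 mm; since the bare radius (6.9 mm) is below r_cr, adding a thin layer of insulation will *increase* heat loss.

r_cr ≈ 16.5 mm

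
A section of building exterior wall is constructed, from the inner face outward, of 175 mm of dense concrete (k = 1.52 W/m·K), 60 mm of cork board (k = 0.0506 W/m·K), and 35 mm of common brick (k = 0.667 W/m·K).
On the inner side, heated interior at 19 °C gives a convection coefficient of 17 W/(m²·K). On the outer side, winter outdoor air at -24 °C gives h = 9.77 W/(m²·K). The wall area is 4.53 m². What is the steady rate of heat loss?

Q ≈ 129 W

Model the wall as resistances in series:
R_inner film = 1/(h_i·A) = 1/(17×4.53) = 0.01299 K/W
R_dense concrete = L/(kA) = 0.175/(1.52×4.53) = 0.02542 K/W
R_cork board = L/(kA) = 0.06/(0.0506×4.53) = 0.2618 K/W
R_common brick = L/(kA) = 0.035/(0.667×4.53) = 0.01158 K/W
R_outer film = 1/(h_o·A) = 1/(9.77×4.53) = 0.02259 K/W
R_total = 0.3343 K/W
Q = ΔT / R_total = 43 / 0.3343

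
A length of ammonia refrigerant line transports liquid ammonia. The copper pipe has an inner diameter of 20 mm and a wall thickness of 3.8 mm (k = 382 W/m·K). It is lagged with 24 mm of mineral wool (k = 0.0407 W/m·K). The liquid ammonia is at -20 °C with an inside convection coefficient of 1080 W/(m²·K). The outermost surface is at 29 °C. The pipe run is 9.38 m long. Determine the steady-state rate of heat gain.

For a radial system each layer contributes R = ln(r_out/r_in)/(2πkL); films add R = 1/(hA).
R_inner film = 1/(h_i·2πr₁L) = 1/(1080×2π×0.01×9.38) = 0.001571 K/W
R_copper pipe wall = ln(13.8/10)/(2π×382×9.38) = 1.431×10^-5 K/W
R_mineral wool = ln(37.8/13.8)/(2π×0.0407×9.38) = 0.4201 K/W
R_total = 0.4217 K/W
Q = ΔT/R_total = 49/0.4217

Q ≈ 116 W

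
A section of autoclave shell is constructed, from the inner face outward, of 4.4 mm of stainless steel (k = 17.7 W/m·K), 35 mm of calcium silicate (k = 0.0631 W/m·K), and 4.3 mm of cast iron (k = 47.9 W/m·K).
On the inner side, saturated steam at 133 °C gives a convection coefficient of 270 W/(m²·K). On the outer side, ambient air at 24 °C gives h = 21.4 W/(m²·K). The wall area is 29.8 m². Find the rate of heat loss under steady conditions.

Q ≈ 5360 W

Series thermal resistances:
R_inner film = 1/(h_i·A) = 1/(270×29.8) = 1.243×10^-4 K/W
R_stainless steel = L/(kA) = 0.0044/(17.7×29.8) = 8.342×10^-6 K/W
R_calcium silicate = L/(kA) = 0.035/(0.0631×29.8) = 0.01861 K/W
R_cast iron = L/(kA) = 0.0043/(47.9×29.8) = 3.012×10^-6 K/W
R_outer film = 1/(h_o·A) = 1/(21.4×29.8) = 0.001568 K/W
R_total = 0.02032 K/W
Q = ΔT / R_total = 109 / 0.02032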